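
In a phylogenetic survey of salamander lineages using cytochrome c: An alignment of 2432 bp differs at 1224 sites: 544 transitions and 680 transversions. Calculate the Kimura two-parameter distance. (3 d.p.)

P = 544/2432 ≈ 0.223684 and Q = 680/2432 ≈ 0.279605.
Under the Kimura two-parameter model, d = −½ ln(1 − 2P − Q) − ¼ ln(1 − 2Q).
1 − 2P − Q = 0.273027, giving −½ ln(0.273027) = 0.649092.
1 − 2Q = 0.44079, giving −¼ ln(0.44079) = 0.204797.
d = 0.649092 + 0.204797 = 0.853889.

0.854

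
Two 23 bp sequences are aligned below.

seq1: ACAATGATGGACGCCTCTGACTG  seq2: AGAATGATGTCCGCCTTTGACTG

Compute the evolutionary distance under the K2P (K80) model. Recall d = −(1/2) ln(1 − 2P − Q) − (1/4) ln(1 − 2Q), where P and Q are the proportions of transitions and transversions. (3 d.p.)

Of 23 sites, 1 differences are transitions and 3 are transversions, so P = 1/23 ≈ 0.043478 and Q = 3/23 ≈ 0.130435.
Under the Kimura two-parameter model, d = −½ ln(1 − 2P − Q) − ¼ ln(1 − 2Q).
1 − 2P − Q = 0.782609, giving −½ ln(0.782609) = 0.122561.
1 − 2Q = 0.73913, giving −¼ ln(0.73913) = 0.075570.
d = 0.122561 + 0.075570 = 0.198131.

0.198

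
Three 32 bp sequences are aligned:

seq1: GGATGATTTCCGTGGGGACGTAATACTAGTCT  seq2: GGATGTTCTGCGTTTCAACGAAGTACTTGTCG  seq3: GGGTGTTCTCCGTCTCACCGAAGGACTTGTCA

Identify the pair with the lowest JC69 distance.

seq1–seq2: 11/32 differ, p = 0.344, d = 0.460.
seq1–seq3: 13/32 differ, p = 0.406, d = 0.585.
seq2–seq3: 6/32 differ, p = 0.188, d = 0.216.
The smallest distance is between seq2 and seq3.

seq2 and seq3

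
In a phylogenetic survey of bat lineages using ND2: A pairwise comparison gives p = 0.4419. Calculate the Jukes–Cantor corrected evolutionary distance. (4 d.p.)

0.6672

d = −(3/4) ln(1 − 4p/3) = −0.75 ln(1 − 0.5892) = −0.75 ln(0.4108)
  = −0.75 × (-0.889649) = 0.667237 substitutions/site.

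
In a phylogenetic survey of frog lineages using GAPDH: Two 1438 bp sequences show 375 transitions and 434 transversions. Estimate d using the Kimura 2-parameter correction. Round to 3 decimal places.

P = 375/1438 ≈ 0.260779 and Q = 434/1438 ≈ 0.301808.
Under the Kimura two-parameter model, d = −½ ln(1 − 2P − Q) − ¼ ln(1 − 2Q).
1 − 2P − Q = 0.176634, giving −½ ln(0.176634) = 0.866838.
1 − 2Q = 0.396384, giving −¼ ln(0.396384) = 0.231343.
d = 0.866838 + 0.231343 = 1.098181.

1.098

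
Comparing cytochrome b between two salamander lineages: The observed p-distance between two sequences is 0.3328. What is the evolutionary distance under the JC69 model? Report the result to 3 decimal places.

0.440

d = −(3/4) ln(1 − 4p/3) = −0.75 ln(1 − 0.443733) = −0.75 ln(0.556267)
  = −0.75 × (-0.586507) = 0.439880 substitutions/site.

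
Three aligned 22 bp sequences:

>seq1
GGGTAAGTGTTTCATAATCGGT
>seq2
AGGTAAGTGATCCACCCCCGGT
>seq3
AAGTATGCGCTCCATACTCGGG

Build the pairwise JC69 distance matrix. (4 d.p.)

d(seq1,seq2) = 0.4141, d(seq1,seq3) = 0.4975, d(seq2,seq3) = 0.4975

seq1–seq2: 7/22 sites differ → p ≈ 0.318182, d = −0.75 ln(1 − 0.424243) = 0.414052 ≈ 0.4141.
seq1–seq3: 8/22 sites differ → p ≈ 0.363636, d = −0.75 ln(1 − 0.484848) = 0.497470 ≈ 0.4975.
seq2–seq3: 8/22 sites differ → p ≈ 0.363636, d = −0.75 ln(1 − 0.484848) = 0.497470 ≈ 0.4975.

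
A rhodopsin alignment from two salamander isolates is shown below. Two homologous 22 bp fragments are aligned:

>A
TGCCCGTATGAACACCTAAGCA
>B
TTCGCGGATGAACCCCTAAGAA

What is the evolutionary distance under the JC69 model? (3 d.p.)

The sequences differ at 5 of 22 sites (2, 4, 7, 14, 21), so p = 5/22 ≈ 0.227273.
d = −(3/4) ln(1 − 4p/3) = −0.75 ln(1 − 0.303031) = −0.75 ln(0.696969)
  = −0.75 × (-0.361014) = 0.270761 substitutions/site.

0.271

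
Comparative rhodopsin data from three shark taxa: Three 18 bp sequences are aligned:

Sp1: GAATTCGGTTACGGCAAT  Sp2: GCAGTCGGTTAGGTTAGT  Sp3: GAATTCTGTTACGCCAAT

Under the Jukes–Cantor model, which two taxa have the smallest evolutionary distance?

Sp1 and Sp3

Sp1–Sp2: 6/18 differ, p = 0.333, d = 0.441.
Sp1–Sp3: 2/18 differ, p = 0.111, d = 0.120.
Sp2–Sp3: 7/18 differ, p = 0.389, d = 0.548.
The smallest distance is between Sp1 and Sp3.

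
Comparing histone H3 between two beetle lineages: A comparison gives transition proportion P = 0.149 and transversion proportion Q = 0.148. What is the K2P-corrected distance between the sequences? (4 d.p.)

Under the Kimura two-parameter model, d = −½ ln(1 − 2P − Q) − ¼ ln(1 − 2Q).
1 − 2P − Q = 0.554, giving −½ ln(0.554) = 0.295295.
1 − 2Q = 0.704, giving −¼ ln(0.704) = 0.087744.
d = 0.295295 + 0.087744 = 0.383039.

0.3830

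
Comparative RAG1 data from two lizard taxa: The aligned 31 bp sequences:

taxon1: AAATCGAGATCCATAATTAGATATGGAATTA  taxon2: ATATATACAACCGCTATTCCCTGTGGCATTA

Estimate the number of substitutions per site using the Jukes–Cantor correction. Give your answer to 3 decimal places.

The sequences differ at 13 of 31 sites, so p = 13/31 ≈ 0.419355.
d = −(3/4) ln(1 − 4p/3) = −0.75 ln(1 − 0.55914) = −0.75 ln(0.44086)
  = −0.75 × (-0.819028) = 0.614271 substitutions/site.

0.614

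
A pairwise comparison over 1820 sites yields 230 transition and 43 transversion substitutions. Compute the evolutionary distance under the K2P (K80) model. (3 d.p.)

P = 230/1820 ≈ 0.126374 and Q = 43/1820 ≈ 0.023626.
Under the Kimura two-parameter model, d = −½ ln(1 − 2P − Q) − ¼ ln(1 − 2Q).
1 − 2P − Q = 0.723626, giving −½ ln(0.723626) = 0.161740.
1 − 2Q = 0.952748, giving −¼ ln(0.952748) = 0.012101.
d = 0.161740 + 0.012101 = 0.173841.

0.174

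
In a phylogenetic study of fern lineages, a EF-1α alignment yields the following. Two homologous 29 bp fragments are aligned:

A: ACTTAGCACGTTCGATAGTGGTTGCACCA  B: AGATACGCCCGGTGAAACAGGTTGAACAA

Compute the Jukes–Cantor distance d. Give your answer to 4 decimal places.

0.7739

The sequences differ at 14 of 29 sites, so p = 14/29 ≈ 0.482759.
d = −(3/4) ln(1 − 4p/3) = −0.75 ln(1 − 0.643679) = −0.75 ln(0.356321)
  = −0.75 × (-1.031923) = 0.773942 substitutions/site.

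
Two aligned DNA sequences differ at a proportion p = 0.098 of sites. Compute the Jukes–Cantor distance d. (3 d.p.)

0.105

d = −(3/4) ln(1 − 4p/3) = −0.75 ln(1 − 0.130667) = −0.75 ln(0.869333)
  = −0.75 × (-0.140029) = 0.105022 substitutions/site.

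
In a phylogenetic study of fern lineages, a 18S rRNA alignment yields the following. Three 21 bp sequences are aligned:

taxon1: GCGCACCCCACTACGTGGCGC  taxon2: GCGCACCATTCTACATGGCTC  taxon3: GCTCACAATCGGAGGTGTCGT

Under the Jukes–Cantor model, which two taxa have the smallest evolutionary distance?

taxon1–taxon2: 5/21 differ, p = 0.238, d = 0.286.
taxon1–taxon3: 10/21 differ, p = 0.476, d = 0.756.
taxon2–taxon3: 10/21 differ, p = 0.476, d = 0.756.
The smallest distance is between taxon1 and taxon2.

taxon1 and taxon2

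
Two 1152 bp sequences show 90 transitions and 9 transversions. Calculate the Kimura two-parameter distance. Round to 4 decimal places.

P = 90/1152 = 0.078125 and Q = 9/1152 ≈ 0.007813.
Under the Kimura two-parameter model, d = −½ ln(1 − 2P − Q) − ¼ ln(1 − 2Q).
1 − 2P − Q = 0.835937, giving −½ ln(0.835937) = 0.089601.
1 − 2Q = 0.984374, giving −¼ ln(0.984374) = 0.003937.
d = 0.089601 + 0.003937 = 0.093538.

0.0935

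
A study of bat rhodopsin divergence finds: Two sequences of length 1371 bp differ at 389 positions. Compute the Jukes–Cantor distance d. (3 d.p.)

0.356

p = 389/1371 ≈ 0.283735.
d = −(3/4) ln(1 − 4p/3) = −0.75 ln(1 − 0.378313) = −0.75 ln(0.621687)
  = −0.75 × (-0.475319) = 0.356489 substitutions/site.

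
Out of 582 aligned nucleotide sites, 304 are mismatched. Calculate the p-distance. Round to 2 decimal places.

p = 304/582 = 0.522336… ≈ 0.52 (to 2 d.p.).

0.52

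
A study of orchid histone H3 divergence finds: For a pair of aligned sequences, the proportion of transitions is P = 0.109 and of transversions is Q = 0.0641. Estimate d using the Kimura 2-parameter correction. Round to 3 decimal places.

Under the Kimura two-parameter model, d = −½ ln(1 − 2P − Q) − ¼ ln(1 − 2Q).
1 − 2P − Q = 0.7179, giving −½ ln(0.7179) = 0.165712.
1 − 2Q = 0.8718, giving −¼ ln(0.8718) = 0.034299.
d = 0.165712 + 0.034299 = 0.200011.

0.200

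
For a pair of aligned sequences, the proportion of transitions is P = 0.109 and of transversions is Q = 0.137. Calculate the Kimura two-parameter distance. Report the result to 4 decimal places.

Under the Kimura two-parameter model, d = −½ ln(1 − 2P − Q) − ¼ ln(1 − 2Q).
1 − 2P − Q = 0.645, giving −½ ln(0.645) = 0.219252.
1 − 2Q = 0.726, giving −¼ ln(0.726) = 0.080051.
d = 0.219252 + 0.080051 = 0.299303.

0.2993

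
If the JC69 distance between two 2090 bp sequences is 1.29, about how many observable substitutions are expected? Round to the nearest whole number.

Invert JC69: p = (3/4)(1 − e^(−4d/3)) = 0.75 × (1 − e^(-1.72)) = 0.75 × (1 − 0.179066) = 0.615701.
Expected differing sites = pL ≈ 0.615701 × 2090 = 1286.81509 ≈ 1287.

1287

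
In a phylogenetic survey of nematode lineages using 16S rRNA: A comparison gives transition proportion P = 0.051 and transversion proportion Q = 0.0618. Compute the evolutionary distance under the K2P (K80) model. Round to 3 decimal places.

0.122

Under the Kimura two-parameter model, d = −½ ln(1 − 2P − Q) − ¼ ln(1 − 2Q).
1 − 2P − Q = 0.8362, giving −½ ln(0.8362) = 0.089444.
1 − 2Q = 0.8764, giving −¼ ln(0.8764) = 0.032983.
d = 0.089444 + 0.032983 = 0.122427.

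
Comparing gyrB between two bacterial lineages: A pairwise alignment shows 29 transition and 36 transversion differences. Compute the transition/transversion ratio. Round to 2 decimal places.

R = 29/36 = 0.805555… ≈ 0.81 (to 2 d.p.).

0.81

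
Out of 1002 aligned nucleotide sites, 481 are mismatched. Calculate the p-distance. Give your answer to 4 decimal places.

p = 481/1002 = 0.480039… ≈ 0.4800 (to 4 d.p.).

0.4800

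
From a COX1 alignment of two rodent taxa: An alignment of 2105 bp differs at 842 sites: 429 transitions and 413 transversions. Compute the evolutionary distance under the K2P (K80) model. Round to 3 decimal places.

P = 429/2105 ≈ 0.2038 and Q = 413/2105 ≈ 0.1962.
Under the Kimura two-parameter model, d = −½ ln(1 − 2P − Q) − ¼ ln(1 − 2Q).
1 − 2P − Q = 0.3962, giving −½ ln(0.3962) = 0.462918.
1 − 2Q = 0.6076, giving −¼ ln(0.6076) = 0.124560.
d = 0.462918 + 0.124560 = 0.587478.

0.587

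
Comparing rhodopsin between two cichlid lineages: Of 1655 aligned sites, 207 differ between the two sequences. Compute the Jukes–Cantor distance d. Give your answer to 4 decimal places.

p = 207/1655 ≈ 0.125076.
d = −(3/4) ln(1 − 4p/3) = −0.75 ln(1 − 0.166768) = −0.75 ln(0.833232)
  = −0.75 × (-0.182443) = 0.136832 substitutions/site.

0.1368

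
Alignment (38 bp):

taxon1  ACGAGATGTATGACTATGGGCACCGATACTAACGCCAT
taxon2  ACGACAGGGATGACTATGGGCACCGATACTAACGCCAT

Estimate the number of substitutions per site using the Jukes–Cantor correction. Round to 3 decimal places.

The sequences differ at 3 of 38 sites (5, 7, 9), so p = 3/38 ≈ 0.078947.
d = −(3/4) ln(1 − 4p/3) = −0.75 ln(1 − 0.105263) = −0.75 ln(0.894737)
  = −0.75 × (-0.111225) = 0.083419 substitutions/site.

0.083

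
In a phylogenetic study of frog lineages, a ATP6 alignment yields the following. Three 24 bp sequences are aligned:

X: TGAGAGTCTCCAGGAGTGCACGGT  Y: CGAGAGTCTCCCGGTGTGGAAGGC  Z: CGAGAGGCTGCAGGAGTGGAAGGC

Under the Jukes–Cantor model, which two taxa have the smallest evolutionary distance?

Y and Z

X–Y: 6/24 differ, p = 0.250, d = 0.304.
X–Z: 6/24 differ, p = 0.250, d = 0.304.
Y–Z: 4/24 differ, p = 0.167, d = 0.188.
The smallest distance is between Y and Z.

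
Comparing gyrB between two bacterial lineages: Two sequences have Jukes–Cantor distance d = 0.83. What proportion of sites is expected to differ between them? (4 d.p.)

p = (3/4)(1 − e^(−4d/3)) = 0.75 × (1 − e^(-1.106667)) = 0.75 × (1 − 0.330659) = 0.502006.

0.5020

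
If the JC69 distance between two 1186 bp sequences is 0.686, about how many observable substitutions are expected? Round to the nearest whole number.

Invert JC69: p = (3/4)(1 − e^(−4d/3)) = 0.75 × (1 − e^(-0.914667)) = 0.75 × (1 − 0.400650) = 0.449513.
Expected differing sites = pL ≈ 0.449513 × 1186 = 533.122418 ≈ 533.

533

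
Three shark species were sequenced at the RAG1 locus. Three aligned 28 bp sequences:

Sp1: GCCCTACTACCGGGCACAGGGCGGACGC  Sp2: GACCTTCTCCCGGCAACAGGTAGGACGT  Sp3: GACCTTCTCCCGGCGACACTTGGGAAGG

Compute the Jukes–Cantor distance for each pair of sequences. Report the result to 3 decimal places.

d(Sp1,Sp2) = 0.360, d(Sp1,Sp3) = 0.556, d(Sp2,Sp3) = 0.252

Sp1–Sp2: 8/28 sites differ → p ≈ 0.285714, d = −0.75 ln(1 − 0.380952) = 0.359679 ≈ 0.360.
Sp1–Sp3: 11/28 sites differ → p ≈ 0.392857, d = −0.75 ln(1 − 0.523809) = 0.556452 ≈ 0.556.
Sp2–Sp3: 6/28 sites differ → p ≈ 0.214286, d = −0.75 ln(1 − 0.285715) = 0.252355 ≈ 0.252.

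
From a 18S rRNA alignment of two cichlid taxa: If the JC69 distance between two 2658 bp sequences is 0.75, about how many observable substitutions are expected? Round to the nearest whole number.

Invert JC69: p = (3/4)(1 − e^(−4d/3)) = 0.75 × (1 − e^(-1)) = 0.75 × (1 − 0.367879) = 0.474091.
Expected differing sites = pL ≈ 0.474091 × 2658 = 1260.133878 ≈ 1260.

1260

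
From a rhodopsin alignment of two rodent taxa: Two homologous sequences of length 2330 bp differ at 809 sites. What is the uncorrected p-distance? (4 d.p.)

0.3472

p = 809/2330 = 0.347210… ≈ 0.3472 (to 4 d.p.).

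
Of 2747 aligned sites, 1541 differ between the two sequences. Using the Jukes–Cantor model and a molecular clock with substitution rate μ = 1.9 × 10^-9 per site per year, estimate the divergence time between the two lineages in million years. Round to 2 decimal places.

p = 1541/2747 ≈ 0.560976.
d = −(3/4) ln(1 − 4p/3) = −0.75 ln(1 − 0.747968) = −0.75 ln(0.252032)
  = −0.75 × (-1.378199) = 1.033649 substitutions/site.
Under a molecular clock d = 2μt, so t = d/(2μ) = 1.033649 / (2 × 1.9 × 10^-9) = 272.01 million years.

272.01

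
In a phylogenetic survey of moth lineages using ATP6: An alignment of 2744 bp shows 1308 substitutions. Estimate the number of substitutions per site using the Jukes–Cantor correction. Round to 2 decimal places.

p = 1308/2744 ≈ 0.476676.
d = −(3/4) ln(1 − 4p/3) = −0.75 ln(1 − 0.635568) = −0.75 ln(0.364432)
  = −0.75 × (-1.009415) = 0.757061 substitutions/site.

0.76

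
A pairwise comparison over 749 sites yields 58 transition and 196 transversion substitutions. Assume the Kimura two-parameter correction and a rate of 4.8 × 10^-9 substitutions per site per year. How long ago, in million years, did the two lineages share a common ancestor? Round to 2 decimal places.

47.36

P = 58/749 ≈ 0.077437 and Q = 196/749 ≈ 0.261682.
Under the Kimura two-parameter model, d = −½ ln(1 − 2P − Q) − ¼ ln(1 − 2Q).
1 − 2P − Q = 0.583444, giving −½ ln(0.583444) = 0.269403.
1 − 2Q = 0.476636, giving −¼ ln(0.476636) = 0.185251.
d = 0.269403 + 0.185251 = 0.454654.
Under a molecular clock d = 2μt, so t = d/(2μ) = 0.454654 / (2 × 4.8 × 10^-9) = 47.36 million years.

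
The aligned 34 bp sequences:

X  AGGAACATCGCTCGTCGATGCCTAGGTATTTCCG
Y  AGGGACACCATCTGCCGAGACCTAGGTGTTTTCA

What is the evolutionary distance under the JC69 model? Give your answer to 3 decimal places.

The sequences differ at 12 of 34 sites, so p = 12/34 ≈ 0.352941.
d = −(3/4) ln(1 − 4p/3) = −0.75 ln(1 − 0.470588) = −0.75 ln(0.529412)
  = −0.75 × (-0.635988) = 0.476991 substitutions/site.

0.477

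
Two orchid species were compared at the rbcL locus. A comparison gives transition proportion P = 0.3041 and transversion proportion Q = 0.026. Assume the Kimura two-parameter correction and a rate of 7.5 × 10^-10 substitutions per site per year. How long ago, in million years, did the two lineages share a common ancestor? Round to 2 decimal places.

344.12

Under the Kimura two-parameter model, d = −½ ln(1 − 2P − Q) − ¼ ln(1 − 2Q).
1 − 2P − Q = 0.3658, giving −½ ln(0.3658) = 0.502834.
1 − 2Q = 0.948, giving −¼ ln(0.948) = 0.013350.
d = 0.502834 + 0.013350 = 0.516184.
Under a molecular clock d = 2μt, so t = d/(2μ) = 0.516184 / (2 × 7.5 × 10^-10) = 344.12 million years.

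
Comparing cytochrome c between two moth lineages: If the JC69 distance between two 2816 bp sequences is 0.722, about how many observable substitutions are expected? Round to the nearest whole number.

Invert JC69: p = (3/4)(1 − e^(−4d/3)) = 0.75 × (1 − e^(-0.962667)) = 0.75 × (1 − 0.381873) = 0.463595.
Expected differing sites = pL ≈ 0.463595 × 2816 = 1305.48352 ≈ 1305.

1305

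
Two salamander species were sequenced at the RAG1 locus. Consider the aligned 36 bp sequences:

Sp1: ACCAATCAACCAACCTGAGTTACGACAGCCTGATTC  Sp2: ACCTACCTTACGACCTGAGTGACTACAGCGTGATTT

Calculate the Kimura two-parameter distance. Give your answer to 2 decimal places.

0.35

Of 36 sites, 3 differences are transitions and 7 are transversions, so P = 3/36 ≈ 0.083333 and Q = 7/36 ≈ 0.194444.
Under the Kimura two-parameter model, d = −½ ln(1 − 2P − Q) − ¼ ln(1 − 2Q).
1 − 2P − Q = 0.63889, giving −½ ln(0.63889) = 0.224011.
1 − 2Q = 0.611112, giving −¼ ln(0.611112) = 0.123119.
d = 0.224011 + 0.123119 = 0.347130.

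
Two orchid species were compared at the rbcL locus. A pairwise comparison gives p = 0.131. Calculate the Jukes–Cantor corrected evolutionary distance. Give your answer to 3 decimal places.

d = −(3/4) ln(1 − 4p/3) = −0.75 ln(1 − 0.174667) = −0.75 ln(0.825333)
  = −0.75 × (-0.191968) = 0.143976 substitutions/site.

0.144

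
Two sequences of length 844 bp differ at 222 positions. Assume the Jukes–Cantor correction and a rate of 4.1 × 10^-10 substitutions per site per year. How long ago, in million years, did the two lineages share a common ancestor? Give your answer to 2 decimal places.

p = 222/844 ≈ 0.263033.
d = −(3/4) ln(1 − 4p/3) = −0.75 ln(1 − 0.350711) = −0.75 ln(0.649289)
  = −0.75 × (-0.431877) = 0.323908 substitutions/site.
Under a molecular clock d = 2μt, so t = d/(2μ) = 0.323908 / (2 × 4.1 × 10^-10) = 395.01 million years.

395.01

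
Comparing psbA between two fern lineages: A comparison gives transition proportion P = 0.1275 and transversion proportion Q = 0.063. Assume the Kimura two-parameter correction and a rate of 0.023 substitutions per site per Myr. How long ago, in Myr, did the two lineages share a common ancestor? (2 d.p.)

Under the Kimura two-parameter model, d = −½ ln(1 − 2P − Q) − ¼ ln(1 − 2Q).
1 − 2P − Q = 0.682, giving −½ ln(0.682) = 0.191363.
1 − 2Q = 0.874, giving −¼ ln(0.874) = 0.033669.
d = 0.191363 + 0.033669 = 0.225032.
Under a molecular clock d = 2μt, so t = d/(2μ) = 0.225032 / (2 × 0.023) = 4.89 Myr.

4.89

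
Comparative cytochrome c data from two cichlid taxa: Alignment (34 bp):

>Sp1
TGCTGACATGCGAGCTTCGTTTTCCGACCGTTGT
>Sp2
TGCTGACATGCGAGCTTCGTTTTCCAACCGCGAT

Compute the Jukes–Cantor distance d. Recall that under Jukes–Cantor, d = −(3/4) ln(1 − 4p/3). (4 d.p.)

The sequences differ at 4 of 34 sites (26, 31, 32, 33), so p = 4/34 ≈ 0.117647.
d = −(3/4) ln(1 − 4p/3) = −0.75 ln(1 − 0.156863) = −0.75 ln(0.843137)
  = −0.75 × (-0.170626) = 0.127970 substitutions/site.

0.1280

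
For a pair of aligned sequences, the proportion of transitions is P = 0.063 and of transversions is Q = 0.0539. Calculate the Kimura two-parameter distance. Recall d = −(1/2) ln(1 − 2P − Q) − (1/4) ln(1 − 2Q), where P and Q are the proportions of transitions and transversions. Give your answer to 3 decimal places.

0.128

Under the Kimura two-parameter model, d = −½ ln(1 − 2P − Q) − ¼ ln(1 − 2Q).
1 − 2P − Q = 0.8201, giving −½ ln(0.8201) = 0.099164.
1 − 2Q = 0.8922, giving −¼ ln(0.8922) = 0.028516.
d = 0.099164 + 0.028516 = 0.127680.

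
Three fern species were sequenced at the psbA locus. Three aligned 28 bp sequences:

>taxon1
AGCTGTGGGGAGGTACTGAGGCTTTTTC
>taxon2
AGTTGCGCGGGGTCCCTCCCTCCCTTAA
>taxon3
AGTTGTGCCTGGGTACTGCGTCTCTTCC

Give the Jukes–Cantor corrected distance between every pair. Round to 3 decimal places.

taxon1–taxon2: 15/28 sites differ → p ≈ 0.535714, d = −0.75 ln(1 − 0.714285) = 0.939570 ≈ 0.940.
taxon1–taxon3: 9/28 sites differ → p ≈ 0.321429, d = −0.75 ln(1 − 0.428572) = 0.419713 ≈ 0.420.
taxon2–taxon3: 11/28 sites differ → p ≈ 0.392857, d = −0.75 ln(1 − 0.523809) = 0.556452 ≈ 0.556.

d(taxon1,taxon2) = 0.940, d(taxon1,taxon3) = 0.420, d(taxon2,taxon3) = 0.556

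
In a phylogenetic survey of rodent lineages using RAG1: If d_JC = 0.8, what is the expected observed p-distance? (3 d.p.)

p = (3/4)(1 − e^(−4d/3)) = 0.75 × (1 − e^(-1.066667)) = 0.75 × (1 − 0.344154) = 0.491885.

0.492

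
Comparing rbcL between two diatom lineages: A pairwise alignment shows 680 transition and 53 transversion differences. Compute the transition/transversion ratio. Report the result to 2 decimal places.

12.83

R = 680/53 = 12.830188… ≈ 12.83 (to 2 d.p.).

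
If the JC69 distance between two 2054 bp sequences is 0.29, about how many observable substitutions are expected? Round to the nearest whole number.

494

Invert JC69: p = (3/4)(1 − e^(−4d/3)) = 0.75 × (1 − e^(-0.386667)) = 0.75 × (1 − 0.679317) = 0.240512.
Expected differing sites = pL ≈ 0.240512 × 2054 = 494.011648 ≈ 494.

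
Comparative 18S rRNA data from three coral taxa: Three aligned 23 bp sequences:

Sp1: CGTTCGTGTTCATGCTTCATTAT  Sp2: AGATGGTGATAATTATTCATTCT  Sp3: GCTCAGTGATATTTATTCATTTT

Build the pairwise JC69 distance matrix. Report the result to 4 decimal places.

d(Sp1,Sp2) = 0.4674, d(Sp1,Sp3) = 0.6501, d(Sp2,Sp3) = 0.3904

Sp1–Sp2: 8/23 sites differ → p ≈ 0.347826, d = −0.75 ln(1 − 0.463768) = 0.467391 ≈ 0.4674.
Sp1–Sp3: 10/23 sites differ → p ≈ 0.434783, d = −0.75 ln(1 − 0.579711) = 0.650110 ≈ 0.6501.
Sp2–Sp3: 7/23 sites differ → p ≈ 0.304348, d = −0.75 ln(1 − 0.405797) = 0.390401 ≈ 0.3904.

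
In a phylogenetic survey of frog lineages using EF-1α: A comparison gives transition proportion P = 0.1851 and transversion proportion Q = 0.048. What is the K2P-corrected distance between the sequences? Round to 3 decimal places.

Under the Kimura two-parameter model, d = −½ ln(1 − 2P − Q) − ¼ ln(1 − 2Q).
1 − 2P − Q = 0.5818, giving −½ ln(0.5818) = 0.270814.
1 − 2Q = 0.904, giving −¼ ln(0.904) = 0.025231.
d = 0.270814 + 0.025231 = 0.296045.

0.296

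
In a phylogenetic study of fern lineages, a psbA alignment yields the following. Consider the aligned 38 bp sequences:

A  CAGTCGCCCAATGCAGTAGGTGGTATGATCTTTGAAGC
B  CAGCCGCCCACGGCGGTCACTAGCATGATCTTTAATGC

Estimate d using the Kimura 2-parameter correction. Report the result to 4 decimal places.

Of 38 sites, 6 differences are transitions and 5 are transversions, so P = 6/38 ≈ 0.157895 and Q = 5/38 ≈ 0.131579.
Under the Kimura two-parameter model, d = −½ ln(1 − 2P − Q) − ¼ ln(1 − 2Q).
1 − 2P − Q = 0.552631, giving −½ ln(0.552631) = 0.296532.
1 − 2Q = 0.736842, giving −¼ ln(0.736842) = 0.076345.
d = 0.296532 + 0.076345 = 0.372877.

0.3729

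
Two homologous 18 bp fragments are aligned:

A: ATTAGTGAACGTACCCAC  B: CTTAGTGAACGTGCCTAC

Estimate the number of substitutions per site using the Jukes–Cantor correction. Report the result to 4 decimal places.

0.1885

The sequences differ at 3 of 18 sites (1, 13, 16), so p = 3/18 ≈ 0.166667.
d = −(3/4) ln(1 − 4p/3) = −0.75 ln(1 − 0.222223) = −0.75 ln(0.777777)
  = −0.75 × (-0.251315) = 0.188486 substitutions/site.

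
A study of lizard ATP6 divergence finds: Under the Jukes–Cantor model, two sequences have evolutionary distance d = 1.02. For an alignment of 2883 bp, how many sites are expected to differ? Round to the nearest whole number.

1607

Invert JC69: p = (3/4)(1 − e^(−4d/3)) = 0.75 × (1 − e^(-1.36)) = 0.75 × (1 − 0.256661) = 0.557504.
Expected differing sites = pL ≈ 0.557504 × 2883 = 1607.284032 ≈ 1607.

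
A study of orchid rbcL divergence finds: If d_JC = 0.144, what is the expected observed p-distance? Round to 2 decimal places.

0.13

p = (3/4)(1 − e^(−4d/3)) = 0.75 × (1 − e^(-0.192)) = 0.75 × (1 − 0.825307) = 0.131020.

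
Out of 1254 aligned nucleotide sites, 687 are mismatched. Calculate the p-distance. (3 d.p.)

0.548

p = 687/1254 = 0.547846… ≈ 0.548 (to 3 d.p.).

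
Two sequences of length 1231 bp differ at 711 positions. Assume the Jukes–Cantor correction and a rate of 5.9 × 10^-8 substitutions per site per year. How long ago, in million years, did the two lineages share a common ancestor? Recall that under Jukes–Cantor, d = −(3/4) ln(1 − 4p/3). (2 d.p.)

9.34

p = 711/1231 ≈ 0.577579.
d = −(3/4) ln(1 − 4p/3) = −0.75 ln(1 − 0.770105) = −0.75 ln(0.229895)
  = −0.75 × (-1.470133) = 1.102600 substitutions/site.
Under a molecular clock d = 2μt, so t = d/(2μ) = 1.102600 / (2 × 5.9 × 10^-8) = 9.34 million years.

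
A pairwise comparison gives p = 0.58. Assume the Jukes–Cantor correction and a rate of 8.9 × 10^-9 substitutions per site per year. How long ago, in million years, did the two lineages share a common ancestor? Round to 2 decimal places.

d = −(3/4) ln(1 − 4p/3) = −0.75 ln(1 − 0.773333) = −0.75 ln(0.226667)
  = −0.75 × (-1.484273) = 1.113205 substitutions/site.
Under a molecular clock d = 2μt, so t = d/(2μ) = 1.113205 / (2 × 8.9 × 10^-9) = 62.54 million years.

62.54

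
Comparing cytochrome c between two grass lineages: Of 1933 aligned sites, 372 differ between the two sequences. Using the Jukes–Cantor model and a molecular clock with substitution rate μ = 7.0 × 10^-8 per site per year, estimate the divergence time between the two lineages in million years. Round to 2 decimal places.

1.59

p = 372/1933 ≈ 0.192447.
d = −(3/4) ln(1 − 4p/3) = −0.75 ln(1 − 0.256596) = −0.75 ln(0.743404)
  = −0.75 × (-0.296516) = 0.222387 substitutions/site.
Under a molecular clock d = 2μt, so t = d/(2μ) = 0.222387 / (2 × 7.0 × 10^-8) = 1.59 million years.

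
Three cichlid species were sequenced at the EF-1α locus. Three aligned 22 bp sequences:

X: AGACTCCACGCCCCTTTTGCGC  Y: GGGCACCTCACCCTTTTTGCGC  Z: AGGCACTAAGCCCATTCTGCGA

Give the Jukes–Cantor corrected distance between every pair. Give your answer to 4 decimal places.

X–Y: 6/22 sites differ → p ≈ 0.272727, d = −0.75 ln(1 − 0.363636) = 0.338988 ≈ 0.3390.
X–Z: 7/22 sites differ → p ≈ 0.318182, d = −0.75 ln(1 − 0.424243) = 0.414052 ≈ 0.4141.
Y–Z: 8/22 sites differ → p ≈ 0.363636, d = −0.75 ln(1 − 0.484848) = 0.497470 ≈ 0.4975.

d(X,Y) = 0.3390, d(X,Z) = 0.4141, d(Y,Z) = 0.4975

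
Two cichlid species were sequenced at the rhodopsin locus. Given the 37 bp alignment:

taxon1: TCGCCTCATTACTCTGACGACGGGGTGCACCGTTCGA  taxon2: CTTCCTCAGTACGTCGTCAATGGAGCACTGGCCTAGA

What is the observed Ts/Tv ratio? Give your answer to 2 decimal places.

Transitions are A↔G and C↔T; transversions are all other mismatches.
Transitions: 10. Transversions: 9.
R = 10/9 = 1.111111… ≈ 1.11 (to 2 d.p.).

1.11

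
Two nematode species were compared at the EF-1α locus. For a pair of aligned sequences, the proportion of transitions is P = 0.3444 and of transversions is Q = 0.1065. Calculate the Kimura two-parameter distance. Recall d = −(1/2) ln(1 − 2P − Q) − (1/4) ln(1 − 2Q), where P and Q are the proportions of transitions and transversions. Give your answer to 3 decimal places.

Under the Kimura two-parameter model, d = −½ ln(1 − 2P − Q) − ¼ ln(1 − 2Q).
1 − 2P − Q = 0.2047, giving −½ ln(0.2047) = 0.793105.
1 − 2Q = 0.787, giving −¼ ln(0.787) = 0.059882.
d = 0.793105 + 0.059882 = 0.852987.

0.853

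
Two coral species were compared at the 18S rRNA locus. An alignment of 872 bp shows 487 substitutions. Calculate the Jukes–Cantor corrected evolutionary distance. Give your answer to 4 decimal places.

p = 487/872 ≈ 0.558486.
d = −(3/4) ln(1 − 4p/3) = −0.75 ln(1 − 0.744648) = −0.75 ln(0.255352)
  = −0.75 × (-1.365112) = 1.023834 substitutions/site.

1.0238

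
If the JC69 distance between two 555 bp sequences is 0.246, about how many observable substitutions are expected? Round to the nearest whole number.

116

Invert JC69: p = (3/4)(1 − e^(−4d/3)) = 0.75 × (1 − e^(-0.328)) = 0.75 × (1 − 0.720363) = 0.209728.
Expected differing sites = pL ≈ 0.209728 × 555 = 116.39904 ≈ 116.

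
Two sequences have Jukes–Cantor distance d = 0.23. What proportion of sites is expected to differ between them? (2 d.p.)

0.20

p = (3/4)(1 − e^(−4d/3)) = 0.75 × (1 − e^(-0.306667)) = 0.75 × (1 − 0.735896) = 0.198078.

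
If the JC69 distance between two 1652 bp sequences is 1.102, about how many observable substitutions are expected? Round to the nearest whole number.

Invert JC69: p = (3/4)(1 − e^(−4d/3)) = 0.75 × (1 − e^(-1.469333)) = 0.75 × (1 − 0.230079) = 0.577441.
Expected differing sites = pL ≈ 0.577441 × 1652 = 953.932532 ≈ 954.

954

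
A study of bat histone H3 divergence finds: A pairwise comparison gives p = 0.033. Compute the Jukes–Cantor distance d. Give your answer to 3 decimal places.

d = −(3/4) ln(1 − 4p/3) = −0.75 ln(1 − 0.044) = −0.75 ln(0.956)
  = −0.75 × (-0.044997) = 0.033748 substitutions/site.

0.034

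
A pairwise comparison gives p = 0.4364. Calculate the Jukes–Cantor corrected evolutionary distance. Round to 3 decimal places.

d = −(3/4) ln(1 − 4p/3) = −0.75 ln(1 − 0.581867) = −0.75 ln(0.418133)
  = −0.75 × (-0.871956) = 0.653967 substitutions/site.

0.654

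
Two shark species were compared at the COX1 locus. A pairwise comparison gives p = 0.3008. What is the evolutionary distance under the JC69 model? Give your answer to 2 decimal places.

0.38

d = −(3/4) ln(1 − 4p/3) = −0.75 ln(1 − 0.401067) = −0.75 ln(0.598933)
  = −0.75 × (-0.512606) = 0.384455 substitutions/site.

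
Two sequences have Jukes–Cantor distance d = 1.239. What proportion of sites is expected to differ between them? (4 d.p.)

p = (3/4)(1 − e^(−4d/3)) = 0.75 × (1 − e^(-1.652)) = 0.75 × (1 − 0.191666) = 0.606251.

0.6063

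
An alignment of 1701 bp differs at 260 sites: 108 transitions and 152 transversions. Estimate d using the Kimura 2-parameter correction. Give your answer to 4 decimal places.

0.1711

P = 108/1701 ≈ 0.063492 and Q = 152/1701 ≈ 0.089359.
Under the Kimura two-parameter model, d = −½ ln(1 − 2P − Q) − ¼ ln(1 − 2Q).
1 − 2P − Q = 0.783657, giving −½ ln(0.783657) = 0.121892.
1 − 2Q = 0.821282, giving −¼ ln(0.821282) = 0.049222.
d = 0.121892 + 0.049222 = 0.171114.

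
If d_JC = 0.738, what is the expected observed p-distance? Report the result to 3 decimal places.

p = (3/4)(1 − e^(−4d/3)) = 0.75 × (1 − e^(-0.984)) = 0.75 × (1 − 0.373813) = 0.469640.

0.470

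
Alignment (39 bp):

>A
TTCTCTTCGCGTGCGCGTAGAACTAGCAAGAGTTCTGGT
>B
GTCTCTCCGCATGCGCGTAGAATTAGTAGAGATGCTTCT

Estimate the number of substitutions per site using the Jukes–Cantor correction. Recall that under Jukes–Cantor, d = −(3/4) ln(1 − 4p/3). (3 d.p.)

The sequences differ at 12 of 39 sites, so p = 12/39 ≈ 0.307692.
d = −(3/4) ln(1 − 4p/3) = −0.75 ln(1 − 0.410256) = −0.75 ln(0.589744)
  = −0.75 × (-0.528067) = 0.396050 substitutions/site.

0.396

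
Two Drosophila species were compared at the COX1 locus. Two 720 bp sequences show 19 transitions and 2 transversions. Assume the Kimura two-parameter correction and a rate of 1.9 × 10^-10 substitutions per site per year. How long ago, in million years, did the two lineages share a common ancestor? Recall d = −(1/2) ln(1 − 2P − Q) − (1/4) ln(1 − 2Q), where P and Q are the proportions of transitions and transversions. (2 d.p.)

P = 19/720 ≈ 0.026389 and Q = 2/720 ≈ 0.002778.
Under the Kimura two-parameter model, d = −½ ln(1 − 2P − Q) − ¼ ln(1 − 2Q).
1 − 2P − Q = 0.944444, giving −½ ln(0.944444) = 0.028579.
1 − 2Q = 0.994444, giving −¼ ln(0.994444) = 0.001393.
d = 0.028579 + 0.001393 = 0.029972.
Under a molecular clock d = 2μt, so t = d/(2μ) = 0.029972 / (2 × 1.9 × 10^-10) = 78.87 million years.

78.87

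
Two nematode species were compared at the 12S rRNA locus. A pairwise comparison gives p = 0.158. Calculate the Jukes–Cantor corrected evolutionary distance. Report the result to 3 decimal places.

d = −(3/4) ln(1 − 4p/3) = −0.75 ln(1 − 0.210667) = −0.75 ln(0.789333)
  = −0.75 × (-0.236567) = 0.177425 substitutions/site.

0.177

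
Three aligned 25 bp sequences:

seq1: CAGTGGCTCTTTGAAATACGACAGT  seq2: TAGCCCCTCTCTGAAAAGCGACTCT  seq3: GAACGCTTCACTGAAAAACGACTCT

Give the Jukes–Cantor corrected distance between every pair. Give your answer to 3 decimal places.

d(seq1,seq2) = 0.490, d(seq1,seq3) = 0.572, d(seq2,seq3) = 0.289

seq1–seq2: 9/25 sites differ → p = 0.36, d = −0.75 ln(1 − 0.48) = 0.490445 ≈ 0.490.
seq1–seq3: 10/25 sites differ → p = 0.4, d = −0.75 ln(1 − 0.533333) = 0.571605 ≈ 0.572.
seq2–seq3: 6/25 sites differ → p = 0.24, d = −0.75 ln(1 − 0.32) = 0.289247 ≈ 0.289.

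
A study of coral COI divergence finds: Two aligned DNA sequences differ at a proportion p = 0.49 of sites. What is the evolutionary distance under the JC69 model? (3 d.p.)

d = −(3/4) ln(1 − 4p/3) = −0.75 ln(1 − 0.653333) = −0.75 ln(0.346667)
  = −0.75 × (-1.059391) = 0.794543 substitutions/site.

0.795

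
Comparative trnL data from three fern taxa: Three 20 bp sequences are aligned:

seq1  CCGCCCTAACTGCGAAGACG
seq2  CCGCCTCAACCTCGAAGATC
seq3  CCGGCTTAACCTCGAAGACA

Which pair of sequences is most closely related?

seq2 and seq3

seq1–seq2: 6/20 differ, p = 0.300, d = 0.383.
seq1–seq3: 5/20 differ, p = 0.250, d = 0.304.
seq2–seq3: 4/20 differ, p = 0.200, d = 0.233.
The smallest distance is between seq2 and seq3.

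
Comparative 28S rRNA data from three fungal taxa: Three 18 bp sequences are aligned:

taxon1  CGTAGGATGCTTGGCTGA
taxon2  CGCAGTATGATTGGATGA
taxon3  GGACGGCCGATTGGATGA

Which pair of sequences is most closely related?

taxon1 and taxon2

taxon1–taxon2: 4/18 differ, p = 0.222, d = 0.264.
taxon1–taxon3: 7/18 differ, p = 0.389, d = 0.548.
taxon2–taxon3: 6/18 differ, p = 0.333, d = 0.441.
The smallest distance is between taxon1 and taxon2.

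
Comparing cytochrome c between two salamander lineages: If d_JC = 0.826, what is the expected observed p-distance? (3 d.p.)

p = (3/4)(1 − e^(−4d/3)) = 0.75 × (1 − e^(-1.101333)) = 0.75 × (1 − 0.332428) = 0.500679.

0.501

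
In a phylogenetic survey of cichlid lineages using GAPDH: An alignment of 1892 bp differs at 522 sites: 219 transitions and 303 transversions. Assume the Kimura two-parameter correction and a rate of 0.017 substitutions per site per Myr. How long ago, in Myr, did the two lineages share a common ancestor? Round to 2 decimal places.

P = 219/1892 ≈ 0.115751 and Q = 303/1892 ≈ 0.160148.
Under the Kimura two-parameter model, d = −½ ln(1 − 2P − Q) − ¼ ln(1 − 2Q).
1 − 2P − Q = 0.60835, giving −½ ln(0.60835) = 0.248502.
1 − 2Q = 0.679704, giving −¼ ln(0.679704) = 0.096524.
d = 0.248502 + 0.096524 = 0.345026.
Under a molecular clock d = 2μt, so t = d/(2μ) = 0.345026 / (2 × 0.017) = 10.15 Myr.

10.15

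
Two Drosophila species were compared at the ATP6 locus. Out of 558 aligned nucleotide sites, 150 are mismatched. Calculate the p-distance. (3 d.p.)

0.269

p = 150/558 = 0.268817… ≈ 0.269 (to 3 d.p.).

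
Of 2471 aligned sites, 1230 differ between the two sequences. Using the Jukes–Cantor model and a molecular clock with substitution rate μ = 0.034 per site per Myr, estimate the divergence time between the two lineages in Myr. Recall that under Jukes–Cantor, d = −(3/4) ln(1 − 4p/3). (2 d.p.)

12.02

p = 1230/2471 ≈ 0.497774.
d = −(3/4) ln(1 − 4p/3) = −0.75 ln(1 − 0.663699) = −0.75 ln(0.336301)
  = −0.75 × (-1.089749) = 0.817312 substitutions/site.
Under a molecular clock d = 2μt, so t = d/(2μ) = 0.817312 / (2 × 0.034) = 12.02 Myr.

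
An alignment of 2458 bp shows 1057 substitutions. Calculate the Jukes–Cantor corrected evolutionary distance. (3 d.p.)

p = 1057/2458 ≈ 0.430024.
d = −(3/4) ln(1 − 4p/3) = −0.75 ln(1 − 0.573365) = −0.75 ln(0.426635)
  = −0.75 × (-0.851826) = 0.638870 substitutions/site.

0.639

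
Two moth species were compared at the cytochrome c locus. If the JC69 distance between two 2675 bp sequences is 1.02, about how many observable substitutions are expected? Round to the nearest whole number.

1491

Invert JC69: p = (3/4)(1 − e^(−4d/3)) = 0.75 × (1 − e^(-1.36)) = 0.75 × (1 − 0.256661) = 0.557504.
Expected differing sites = pL ≈ 0.557504 × 2675 = 1491.3232 ≈ 1491.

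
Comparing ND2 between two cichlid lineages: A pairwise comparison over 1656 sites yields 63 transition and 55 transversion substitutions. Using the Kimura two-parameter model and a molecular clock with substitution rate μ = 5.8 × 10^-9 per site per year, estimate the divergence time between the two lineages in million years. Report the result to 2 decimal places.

P = 63/1656 ≈ 0.038043 and Q = 55/1656 ≈ 0.033213.
Under the Kimura two-parameter model, d = −½ ln(1 − 2P − Q) − ¼ ln(1 − 2Q).
1 − 2P − Q = 0.890701, giving −½ ln(0.890701) = 0.057873.
1 − 2Q = 0.933574, giving −¼ ln(0.933574) = 0.017184.
d = 0.057873 + 0.017184 = 0.075057.
Under a molecular clock d = 2μt, so t = d/(2μ) = 0.075057 / (2 × 5.8 × 10^-9) = 6.47 million years.

6.47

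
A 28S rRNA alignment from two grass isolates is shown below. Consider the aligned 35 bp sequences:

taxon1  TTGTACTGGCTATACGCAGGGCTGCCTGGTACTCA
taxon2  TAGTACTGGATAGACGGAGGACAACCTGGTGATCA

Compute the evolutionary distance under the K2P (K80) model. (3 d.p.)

0.315

Of 35 sites, 3 differences are transitions and 6 are transversions, so P = 3/35 ≈ 0.085714 and Q = 6/35 ≈ 0.171429.
Under the Kimura two-parameter model, d = −½ ln(1 − 2P − Q) − ¼ ln(1 − 2Q).
1 − 2P − Q = 0.657143, giving −½ ln(0.657143) = 0.209927.
1 − 2Q = 0.657142, giving −¼ ln(0.657142) = 0.104964.
d = 0.209927 + 0.104964 = 0.314891.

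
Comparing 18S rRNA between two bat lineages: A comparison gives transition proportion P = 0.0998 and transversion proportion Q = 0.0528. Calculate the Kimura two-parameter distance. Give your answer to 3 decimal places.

Under the Kimura two-parameter model, d = −½ ln(1 − 2P − Q) − ¼ ln(1 − 2Q).
1 − 2P − Q = 0.7476, giving −½ ln(0.7476) = 0.145444.
1 − 2Q = 0.8944, giving −¼ ln(0.8944) = 0.027901.
d = 0.145444 + 0.027901 = 0.173345.

0.173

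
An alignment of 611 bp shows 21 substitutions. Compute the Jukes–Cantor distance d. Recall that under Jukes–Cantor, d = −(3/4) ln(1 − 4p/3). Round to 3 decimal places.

p = 21/611 ≈ 0.03437.
d = −(3/4) ln(1 − 4p/3) = −0.75 ln(1 − 0.045827) = −0.75 ln(0.954173)
  = −0.75 × (-0.046910) = 0.035183 substitutions/site.

0.035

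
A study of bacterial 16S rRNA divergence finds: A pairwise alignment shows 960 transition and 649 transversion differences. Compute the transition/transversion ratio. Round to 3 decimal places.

R = 960/649 = 1.479198… ≈ 1.479 (to 3 d.p.).

1.479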